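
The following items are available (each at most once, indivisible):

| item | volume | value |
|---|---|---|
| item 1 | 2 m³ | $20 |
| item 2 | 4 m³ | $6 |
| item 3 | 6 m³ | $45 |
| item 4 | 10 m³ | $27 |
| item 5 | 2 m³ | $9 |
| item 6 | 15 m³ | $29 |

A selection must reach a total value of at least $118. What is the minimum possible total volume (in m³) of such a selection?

33

Subsets with value ≥ 118, sorted by total volume:
- item 1+item 3+item 4+item 6: volume 33, value 121
- item 1+item 3+item 4+item 5+item 6: volume 35, value 130
- item 1+item 2+item 3+item 4+item 6: volume 37, value 127
Minimum volume: 33 m³.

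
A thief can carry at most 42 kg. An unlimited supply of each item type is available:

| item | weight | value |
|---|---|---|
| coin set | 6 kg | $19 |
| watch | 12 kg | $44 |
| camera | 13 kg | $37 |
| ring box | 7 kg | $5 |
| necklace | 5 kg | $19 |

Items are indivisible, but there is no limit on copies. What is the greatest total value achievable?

Best value-per-unit is necklace at 19/5; filling with it alone gives 8×19 = 152.
Optimal mix: 1×watch + 6×necklace → weight 42, value 158.

$158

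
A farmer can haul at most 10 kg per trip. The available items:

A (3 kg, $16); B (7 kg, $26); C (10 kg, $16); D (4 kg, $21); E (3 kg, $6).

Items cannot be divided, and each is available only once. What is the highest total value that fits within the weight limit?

This is a 0/1 knapsack; check combinations near the capacity.
- A+D+E: weight 3+4+3=10, value 16+21+6=43
- A+B: weight 3+7=10, value 16+26=42
- A+D: weight 3+4=7, value 16+21=37
- B+E: weight 7+3=10, value 26+6=32
Best: $43.

$43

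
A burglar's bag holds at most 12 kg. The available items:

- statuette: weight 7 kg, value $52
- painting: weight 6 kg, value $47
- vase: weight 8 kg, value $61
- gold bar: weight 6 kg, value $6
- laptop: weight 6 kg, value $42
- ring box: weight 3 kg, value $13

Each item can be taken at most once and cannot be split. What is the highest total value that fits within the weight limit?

Check high-value combinations within 12 kg:
- painting+laptop: weight 6+6=12, value 47+42=89
- vase+ring box: weight 8+3=11, value 61+13=74
- statuette+ring box: weight 7+3=10, value 52+13=65
Best: $89.

$89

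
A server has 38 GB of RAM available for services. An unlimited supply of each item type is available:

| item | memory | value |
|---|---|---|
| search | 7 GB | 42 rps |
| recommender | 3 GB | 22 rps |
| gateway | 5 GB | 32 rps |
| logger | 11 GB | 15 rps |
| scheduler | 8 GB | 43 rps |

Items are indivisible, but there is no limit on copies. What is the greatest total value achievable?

274 rps

Best value-per-unit is recommender at 22/3; filling with it alone gives 12×22 = 264.
Optimal mix: 11×recommender + 1×gateway → memory 38, value 274.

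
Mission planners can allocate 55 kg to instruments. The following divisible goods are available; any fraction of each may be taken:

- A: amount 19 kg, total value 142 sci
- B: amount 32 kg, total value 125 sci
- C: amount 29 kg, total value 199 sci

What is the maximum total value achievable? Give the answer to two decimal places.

368.34

Take in order of value per unit:
- A (142/19 per unit): all 19 → value 142, running total 142.00
- C (199/29 per unit): all 29 → value 199, running total 341.00
- B (125/32 per unit): 7 of 32 → value 7×125/32 = 27.3438, running total 368.34
Total 368.34.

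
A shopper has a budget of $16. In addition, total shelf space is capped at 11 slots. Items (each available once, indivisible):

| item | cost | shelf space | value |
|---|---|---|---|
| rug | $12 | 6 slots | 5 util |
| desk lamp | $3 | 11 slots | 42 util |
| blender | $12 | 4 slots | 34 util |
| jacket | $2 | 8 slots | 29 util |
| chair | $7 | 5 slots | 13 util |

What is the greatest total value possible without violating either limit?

42 util

Feasible sets respecting both limits:
- desk lamp: cost 3, shelf space 11, value 42
- blender: cost 12, shelf space 4, value 34
- jacket: cost 2, shelf space 8, value 29
- chair: cost 7, shelf space 5, value 13
Best: 42 util.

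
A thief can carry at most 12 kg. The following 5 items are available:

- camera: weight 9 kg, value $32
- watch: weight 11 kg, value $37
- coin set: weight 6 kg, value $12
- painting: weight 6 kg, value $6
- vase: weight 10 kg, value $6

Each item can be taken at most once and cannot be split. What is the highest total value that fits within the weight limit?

Check high-value combinations within 12 kg:
- watch: weight 11, value 37
- camera: weight 9, value 32
- coin set+painting: weight 6+6=12, value 12+6=18
- coin set: weight 6, value 12
Best: $37.

$37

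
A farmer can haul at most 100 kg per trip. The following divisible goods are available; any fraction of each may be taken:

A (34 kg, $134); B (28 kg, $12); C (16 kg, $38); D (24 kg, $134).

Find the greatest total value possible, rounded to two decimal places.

Take in order of value per unit:
- D (134/24 per unit): all 24 → value 134, running total 134.00
- A (134/34 per unit): all 34 → value 134, running total 268.00
- C (38/16 per unit): all 16 → value 38, running total 306.00
- B (12/28 per unit): 26 of 28 → value 26×12/28 = 11.1429, running total 317.14
Total 317.14.

317.14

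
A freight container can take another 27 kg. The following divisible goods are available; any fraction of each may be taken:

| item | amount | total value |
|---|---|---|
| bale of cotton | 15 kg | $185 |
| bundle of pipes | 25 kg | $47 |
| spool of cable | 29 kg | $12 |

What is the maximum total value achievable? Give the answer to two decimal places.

207.56

Take in order of value per unit:
- bale of cotton (185/15 per unit): all 15 → value 185, running total 185.00
- bundle of pipes (47/25 per unit): 12 of 25 → value 12×47/25 = 22.5600, running total 207.56
Total 207.56.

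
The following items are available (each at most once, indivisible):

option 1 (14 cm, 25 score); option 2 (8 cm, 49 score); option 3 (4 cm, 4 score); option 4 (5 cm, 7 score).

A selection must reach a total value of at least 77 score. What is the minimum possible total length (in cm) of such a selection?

Subsets with value ≥ 77, sorted by total length:
- option 1+option 2+option 3: length 26, value 78
- option 1+option 2+option 4: length 27, value 81
Minimum length: 26 cm.

26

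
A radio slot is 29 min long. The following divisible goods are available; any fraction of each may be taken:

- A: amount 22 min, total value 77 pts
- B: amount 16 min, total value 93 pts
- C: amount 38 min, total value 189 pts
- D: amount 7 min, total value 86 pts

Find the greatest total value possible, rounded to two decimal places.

208.84

Take in order of value per unit:
- D (86/7 per unit): all 7 → value 86, running total 86.00
- B (93/16 per unit): all 16 → value 93, running total 179.00
- C (189/38 per unit): 6 of 38 → value 6×189/38 = 29.8421, running total 208.84
Total 208.84.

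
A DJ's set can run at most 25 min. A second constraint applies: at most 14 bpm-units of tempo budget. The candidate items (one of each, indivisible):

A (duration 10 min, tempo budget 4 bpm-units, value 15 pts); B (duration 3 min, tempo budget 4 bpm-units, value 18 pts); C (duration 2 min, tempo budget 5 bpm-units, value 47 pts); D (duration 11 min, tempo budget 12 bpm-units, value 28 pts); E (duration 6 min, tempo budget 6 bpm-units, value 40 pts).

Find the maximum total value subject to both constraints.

Feasible sets respecting both limits:
- C+E: duration 8, tempo budget 11, value 87
- A+B+C: duration 15, tempo budget 13, value 80
- A+B+E: duration 19, tempo budget 14, value 73
- B+C: duration 5, tempo budget 9, value 65
Best: 87 pts.

87 pts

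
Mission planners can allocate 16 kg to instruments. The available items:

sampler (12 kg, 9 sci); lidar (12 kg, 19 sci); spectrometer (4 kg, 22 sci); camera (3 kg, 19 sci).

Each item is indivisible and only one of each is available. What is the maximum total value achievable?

41 sci

This is a 0/1 knapsack; check combinations near the capacity.
- spectrometer+camera: mass 4+3=7, value 22+19=41
- lidar+spectrometer: mass 12+4=16, value 19+22=41
- lidar+camera: mass 12+3=15, value 19+19=38
- sampler+spectrometer: mass 12+4=16, value 9+22=31
- sampler+camera: mass 12+3=15, value 9+19=28
Best: 41 sci.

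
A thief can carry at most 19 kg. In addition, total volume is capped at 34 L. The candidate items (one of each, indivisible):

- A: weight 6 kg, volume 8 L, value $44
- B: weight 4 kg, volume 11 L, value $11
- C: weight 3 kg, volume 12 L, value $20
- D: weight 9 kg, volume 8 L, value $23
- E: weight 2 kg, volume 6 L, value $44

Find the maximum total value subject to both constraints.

$111

Feasible sets respecting both limits:
- A+D+E: weight 17, volume 22, value 111
- A+C+E: weight 11, volume 26, value 108
- A+B+E: weight 12, volume 25, value 99
- A+E: weight 8, volume 14, value 88
Best: $111.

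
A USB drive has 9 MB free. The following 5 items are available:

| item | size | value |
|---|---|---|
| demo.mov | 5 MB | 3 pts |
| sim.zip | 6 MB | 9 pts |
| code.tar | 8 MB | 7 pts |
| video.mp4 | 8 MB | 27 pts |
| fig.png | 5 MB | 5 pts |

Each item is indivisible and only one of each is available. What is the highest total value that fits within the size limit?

27 pts

Check high-value combinations within 9 MB:
- video.mp4: size 8, value 27
- sim.zip: size 6, value 9
- code.tar: size 8, value 7
Best: 27 pts.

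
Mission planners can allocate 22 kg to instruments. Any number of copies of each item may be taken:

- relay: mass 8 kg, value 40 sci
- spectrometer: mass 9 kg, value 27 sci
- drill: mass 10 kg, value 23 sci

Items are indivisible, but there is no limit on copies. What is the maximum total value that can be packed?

80 sci

Best value-per-unit is relay at 40/8, and filling with it alone uses mass 2×8=16. No mix of the others beats 2×40 = 80.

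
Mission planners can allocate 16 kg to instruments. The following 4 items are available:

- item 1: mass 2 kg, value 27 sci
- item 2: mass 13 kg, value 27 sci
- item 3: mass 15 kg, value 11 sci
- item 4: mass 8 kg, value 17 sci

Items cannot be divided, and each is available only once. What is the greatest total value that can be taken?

54 sci

Check high-value combinations within 16 kg:
- item 1+item 2: mass 2+13=15, value 27+27=54
- item 1+item 4: mass 2+8=10, value 27+17=44
- item 1: mass 2, value 27
- item 2: mass 13, value 27
Best: 54 sci.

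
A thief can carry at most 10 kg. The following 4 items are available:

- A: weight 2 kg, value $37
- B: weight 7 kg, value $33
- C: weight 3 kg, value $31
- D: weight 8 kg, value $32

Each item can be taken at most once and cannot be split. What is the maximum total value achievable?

This is a 0/1 knapsack; check combinations near the capacity.
- A+B: weight 2+7=9, value 37+33=70
- A+D: weight 2+8=10, value 37+32=69
- A+C: weight 2+3=5, value 37+31=68
Best: $70.

$70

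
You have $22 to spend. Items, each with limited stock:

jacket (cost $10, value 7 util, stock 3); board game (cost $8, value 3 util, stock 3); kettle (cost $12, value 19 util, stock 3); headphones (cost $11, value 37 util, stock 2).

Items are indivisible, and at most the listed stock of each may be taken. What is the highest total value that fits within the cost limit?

Top feasible selections:
- 2×headphones: cost 22, value 74
- 1×jacket + 1×headphones: cost 21, value 44
Best: 74 util.

74 util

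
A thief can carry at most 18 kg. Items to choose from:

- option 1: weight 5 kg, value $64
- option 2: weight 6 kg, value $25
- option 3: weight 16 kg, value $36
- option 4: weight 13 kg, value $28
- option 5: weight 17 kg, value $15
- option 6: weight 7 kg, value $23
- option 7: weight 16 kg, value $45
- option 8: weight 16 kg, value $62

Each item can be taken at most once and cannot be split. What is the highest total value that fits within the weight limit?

Check high-value combinations within 18 kg:
- option 1+option 2+option 6: weight 5+6+7=18, value 64+25+23=112
- option 1+option 4: weight 5+13=18, value 64+28=92
- option 1+option 2: weight 5+6=11, value 64+25=89
Best: $112.

$112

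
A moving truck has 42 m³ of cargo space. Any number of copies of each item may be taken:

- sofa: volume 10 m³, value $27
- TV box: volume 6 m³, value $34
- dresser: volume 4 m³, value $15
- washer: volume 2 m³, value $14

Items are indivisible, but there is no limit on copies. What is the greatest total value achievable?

$294

Best value-per-unit is washer at 14/2, and filling with it alone uses volume 21×2=42. No mix of the others beats 21×14 = 294.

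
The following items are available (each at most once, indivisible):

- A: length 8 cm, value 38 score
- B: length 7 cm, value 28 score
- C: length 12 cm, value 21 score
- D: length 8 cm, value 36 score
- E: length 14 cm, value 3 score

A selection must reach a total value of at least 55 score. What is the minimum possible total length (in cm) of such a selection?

Subsets with value ≥ 55, sorted by total length:
- A+B: length 15, value 66
- B+D: length 15, value 64
- A+D: length 16, value 74
- A+C: length 20, value 59
Minimum length: 15 cm.

15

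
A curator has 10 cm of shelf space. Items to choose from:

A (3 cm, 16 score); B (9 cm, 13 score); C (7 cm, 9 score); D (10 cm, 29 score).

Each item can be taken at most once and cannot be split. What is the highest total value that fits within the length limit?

29 score

Check high-value combinations within 10 cm:
- D: length 10, value 29
- A+C: length 3+7=10, value 16+9=25
- A: length 3, value 16
- B: length 9, value 13
Best: 29 score.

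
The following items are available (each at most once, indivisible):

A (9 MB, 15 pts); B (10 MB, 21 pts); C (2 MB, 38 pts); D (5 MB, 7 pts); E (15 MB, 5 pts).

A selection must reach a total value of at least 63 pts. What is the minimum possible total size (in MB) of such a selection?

Subsets with value ≥ 63, sorted by total size:
- B+C+D: size 17, value 66
- A+B+C: size 21, value 74
Minimum size: 17 MB.

17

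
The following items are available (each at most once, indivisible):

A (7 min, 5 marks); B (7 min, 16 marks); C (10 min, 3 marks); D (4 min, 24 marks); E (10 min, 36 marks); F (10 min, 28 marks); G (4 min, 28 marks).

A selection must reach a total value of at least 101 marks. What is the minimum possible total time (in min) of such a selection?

25

Subsets with value ≥ 101, sorted by total time:
- B+D+E+G: time 25, value 104
- D+E+F+G: time 28, value 116
- B+E+F+G: time 31, value 108
- B+D+E+F: time 31, value 104
Minimum time: 25 min.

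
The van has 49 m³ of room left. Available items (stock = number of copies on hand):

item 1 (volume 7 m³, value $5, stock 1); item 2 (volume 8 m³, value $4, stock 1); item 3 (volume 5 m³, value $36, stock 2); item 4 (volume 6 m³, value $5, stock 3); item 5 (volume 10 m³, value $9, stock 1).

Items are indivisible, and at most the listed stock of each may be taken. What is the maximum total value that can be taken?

$101

Best selections within volume 49 and stock limits:
- 1×item 1 + 2×item 3 + 3×item 4 + 1×item 5: volume 45, value 101
- 1×item 2 + 2×item 3 + 3×item 4 + 1×item 5: volume 46, value 100
- 1×item 1 + 1×item 2 + 2×item 3 + 2×item 4 + 1×item 5: volume 47, value 100
- 2×item 3 + 3×item 4 + 1×item 5: volume 38, value 96
Best: $101.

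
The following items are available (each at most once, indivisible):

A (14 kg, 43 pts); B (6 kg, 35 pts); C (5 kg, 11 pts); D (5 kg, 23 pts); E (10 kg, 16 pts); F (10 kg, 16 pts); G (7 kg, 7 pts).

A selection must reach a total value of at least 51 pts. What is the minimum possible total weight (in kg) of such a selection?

Subsets with value ≥ 51, sorted by total weight:
- B+D: weight 11, value 58
- B+C+D: weight 16, value 69
Minimum weight: 11 kg.

11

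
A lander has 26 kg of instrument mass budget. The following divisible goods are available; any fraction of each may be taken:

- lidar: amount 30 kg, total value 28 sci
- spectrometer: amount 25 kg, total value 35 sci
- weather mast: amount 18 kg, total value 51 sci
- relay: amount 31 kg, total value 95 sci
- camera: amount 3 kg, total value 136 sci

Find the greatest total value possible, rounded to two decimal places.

Take in order of value per unit:
- camera (136/3 per unit): all 3 → value 136, running total 136.00
- relay (95/31 per unit): 23 of 31 → value 23×95/31 = 70.4839, running total 206.48
Total 206.48.

206.48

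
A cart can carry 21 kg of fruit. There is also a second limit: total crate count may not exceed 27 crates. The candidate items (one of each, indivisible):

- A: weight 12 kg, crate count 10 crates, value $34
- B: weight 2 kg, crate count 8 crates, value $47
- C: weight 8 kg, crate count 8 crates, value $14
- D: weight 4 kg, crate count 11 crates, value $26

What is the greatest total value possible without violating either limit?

Feasible sets respecting both limits:
- B+C+D: weight 14, crate count 27, value 87
- A+B: weight 14, crate count 18, value 81
- B+D: weight 6, crate count 19, value 73
Best: $87.

$87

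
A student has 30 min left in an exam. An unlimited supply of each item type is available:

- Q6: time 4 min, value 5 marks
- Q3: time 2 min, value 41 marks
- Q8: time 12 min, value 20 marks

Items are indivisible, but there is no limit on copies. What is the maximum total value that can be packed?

Best value-per-unit is Q3 at 41/2, and filling with it alone uses time 15×2=30. No mix of the others beats 15×41 = 615.

615 marks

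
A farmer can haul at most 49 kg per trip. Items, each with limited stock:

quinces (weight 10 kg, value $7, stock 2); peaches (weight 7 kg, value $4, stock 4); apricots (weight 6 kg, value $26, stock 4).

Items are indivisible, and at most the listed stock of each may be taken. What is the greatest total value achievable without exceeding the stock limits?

$119

Top feasible selections:
- 1×quinces + 2×peaches + 4×apricots: weight 48, value 119
- 2×quinces + 4×apricots: weight 44, value 118
Best: $119.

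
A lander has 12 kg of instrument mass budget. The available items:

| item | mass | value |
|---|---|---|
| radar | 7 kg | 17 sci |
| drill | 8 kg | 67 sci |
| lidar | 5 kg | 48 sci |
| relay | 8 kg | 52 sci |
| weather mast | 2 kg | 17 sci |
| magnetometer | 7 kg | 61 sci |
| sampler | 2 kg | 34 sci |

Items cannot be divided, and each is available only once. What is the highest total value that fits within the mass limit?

118 sci

Check high-value combinations within 12 kg:
- drill+weather mast+sampler: mass 8+2+2=12, value 67+17+34=118
- weather mast+magnetometer+sampler: mass 2+7+2=11, value 17+61+34=112
- lidar+magnetometer: mass 5+7=12, value 48+61=109
- relay+weather mast+sampler: mass 8+2+2=12, value 52+17+34=103
- drill+sampler: mass 8+2=10, value 67+34=101
Best: 118 sci.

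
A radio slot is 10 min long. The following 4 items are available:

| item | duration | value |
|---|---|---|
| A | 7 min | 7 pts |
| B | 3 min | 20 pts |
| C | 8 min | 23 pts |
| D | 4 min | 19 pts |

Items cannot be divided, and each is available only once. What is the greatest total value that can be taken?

This is a 0/1 knapsack; check combinations near the capacity.
- B+D: duration 3+4=7, value 20+19=39
- A+B: duration 7+3=10, value 7+20=27
- C: duration 8, value 23
- B: duration 3, value 20
Best: 39 pts.

39 pts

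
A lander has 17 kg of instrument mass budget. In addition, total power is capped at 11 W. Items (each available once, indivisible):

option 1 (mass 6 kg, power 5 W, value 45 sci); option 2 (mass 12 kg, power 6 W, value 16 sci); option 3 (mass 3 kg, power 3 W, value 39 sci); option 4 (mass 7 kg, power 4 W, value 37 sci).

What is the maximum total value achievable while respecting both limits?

84 sci

Feasible sets respecting both limits:
- option 1+option 3: mass 9, power 8, value 84
- option 1+option 4: mass 13, power 9, value 82
- option 3+option 4: mass 10, power 7, value 76
Best: 84 sci.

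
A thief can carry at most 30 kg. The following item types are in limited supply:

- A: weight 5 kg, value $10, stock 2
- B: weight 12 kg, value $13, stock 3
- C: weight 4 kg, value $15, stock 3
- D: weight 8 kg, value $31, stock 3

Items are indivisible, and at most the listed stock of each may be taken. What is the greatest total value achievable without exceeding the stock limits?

Top feasible selections:
- 1×C + 3×D: weight 28, value 108
- 3×C + 2×D: weight 28, value 107
Best: $108.

$108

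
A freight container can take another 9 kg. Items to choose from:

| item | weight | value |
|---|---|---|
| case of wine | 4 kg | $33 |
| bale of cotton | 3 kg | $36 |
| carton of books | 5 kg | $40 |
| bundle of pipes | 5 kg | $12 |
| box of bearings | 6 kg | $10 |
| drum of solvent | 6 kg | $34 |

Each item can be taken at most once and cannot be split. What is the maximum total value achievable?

Check high-value combinations within 9 kg:
- bale of cotton+carton of books: weight 3+5=8, value 36+40=76
- case of wine+carton of books: weight 4+5=9, value 33+40=73
- bale of cotton+drum of solvent: weight 3+6=9, value 36+34=70
- case of wine+bale of cotton: weight 4+3=7, value 33+36=69
Best: $76.

$76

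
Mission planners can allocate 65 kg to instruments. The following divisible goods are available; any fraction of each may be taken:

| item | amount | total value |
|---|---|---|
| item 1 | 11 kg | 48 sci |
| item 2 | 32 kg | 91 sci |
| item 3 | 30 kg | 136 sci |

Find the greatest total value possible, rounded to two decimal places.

252.25

Take in order of value per unit:
- item 3 (136/30 per unit): all 30 → value 136, running total 136.00
- item 1 (48/11 per unit): all 11 → value 48, running total 184.00
- item 2 (91/32 per unit): 24 of 32 → value 24×91/32 = 68.2500, running total 252.25
Total 252.25.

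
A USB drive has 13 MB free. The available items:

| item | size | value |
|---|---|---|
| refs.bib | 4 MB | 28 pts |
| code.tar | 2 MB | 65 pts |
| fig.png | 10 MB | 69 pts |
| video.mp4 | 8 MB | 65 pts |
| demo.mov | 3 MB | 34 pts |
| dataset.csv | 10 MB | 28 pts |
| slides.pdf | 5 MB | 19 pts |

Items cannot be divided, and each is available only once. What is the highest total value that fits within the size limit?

164 pts

Check high-value combinations within 13 MB:
- code.tar+video.mp4+demo.mov: size 2+8+3=13, value 65+65+34=164
- code.tar+fig.png: size 2+10=12, value 65+69=134
- code.tar+video.mp4: size 2+8=10, value 65+65=130
Best: 164 pts.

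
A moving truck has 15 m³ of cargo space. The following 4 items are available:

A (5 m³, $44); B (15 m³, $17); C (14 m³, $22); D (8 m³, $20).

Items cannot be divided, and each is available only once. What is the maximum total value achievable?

$64

Check high-value combinations within 15 m³:
- A+D: volume 5+8=13, value 44+20=64
- A: volume 5, value 44
- C: volume 14, value 22
- D: volume 8, value 20
- B: volume 15, value 17
Best: $64.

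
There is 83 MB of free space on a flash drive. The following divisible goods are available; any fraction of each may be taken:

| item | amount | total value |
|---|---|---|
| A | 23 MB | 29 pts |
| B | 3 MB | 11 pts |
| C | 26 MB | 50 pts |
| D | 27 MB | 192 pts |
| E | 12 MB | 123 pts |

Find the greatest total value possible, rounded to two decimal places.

394.91

Take in order of value per unit:
- E (123/12 per unit): all 12 → value 123, running total 123.00
- D (192/27 per unit): all 27 → value 192, running total 315.00
- B (11/3 per unit): all 3 → value 11, running total 326.00
- C (50/26 per unit): all 26 → value 50, running total 376.00
- A (29/23 per unit): 15 of 23 → value 15×29/23 = 18.9130, running total 394.91
Total 394.91.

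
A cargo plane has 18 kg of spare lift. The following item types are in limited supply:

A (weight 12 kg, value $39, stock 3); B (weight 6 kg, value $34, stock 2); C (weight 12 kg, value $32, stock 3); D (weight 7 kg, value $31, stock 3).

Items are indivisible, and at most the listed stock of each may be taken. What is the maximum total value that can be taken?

Top feasible selections:
- 1×A + 1×B: weight 18, value 73
- 2×B: weight 12, value 68
- 1×B + 1×C: weight 18, value 66
Best: $73.

$73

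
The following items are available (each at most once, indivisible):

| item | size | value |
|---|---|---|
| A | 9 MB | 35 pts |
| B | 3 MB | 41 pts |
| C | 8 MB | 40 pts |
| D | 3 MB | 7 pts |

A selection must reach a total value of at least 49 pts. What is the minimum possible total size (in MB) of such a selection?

11

Subsets with value ≥ 49, sorted by total size:
- B+C: size 11, value 81
- A+B: size 12, value 76
- B+C+D: size 14, value 88
- A+B+D: size 15, value 83
Minimum size: 11 MB.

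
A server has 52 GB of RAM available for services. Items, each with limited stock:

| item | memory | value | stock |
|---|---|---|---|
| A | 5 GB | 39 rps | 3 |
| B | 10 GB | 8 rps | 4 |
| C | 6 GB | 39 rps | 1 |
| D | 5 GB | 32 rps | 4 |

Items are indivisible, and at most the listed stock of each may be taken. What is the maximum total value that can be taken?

292 rps

Top feasible selections:
- 3×A + 1×B + 1×C + 4×D: memory 51, value 292
- 3×A + 1×C + 4×D: memory 41, value 284
Best: 292 rps.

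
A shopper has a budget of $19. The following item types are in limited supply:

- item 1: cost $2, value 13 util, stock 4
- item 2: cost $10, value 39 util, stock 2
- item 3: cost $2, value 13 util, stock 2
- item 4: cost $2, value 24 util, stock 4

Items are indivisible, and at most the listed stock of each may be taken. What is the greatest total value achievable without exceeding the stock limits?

161 util

Top feasible selections:
- 3×item 1 + 2×item 3 + 4×item 4: cost 18, value 161
- 4×item 1 + 1×item 3 + 4×item 4: cost 18, value 161
Best: 161 util.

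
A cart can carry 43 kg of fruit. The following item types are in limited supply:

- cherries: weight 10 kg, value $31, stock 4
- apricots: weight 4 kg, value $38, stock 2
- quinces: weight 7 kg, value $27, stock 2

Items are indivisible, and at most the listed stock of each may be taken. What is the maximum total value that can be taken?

Top feasible selections:
- 2×cherries + 2×apricots + 2×quinces: weight 42, value 192
- 3×cherries + 2×apricots: weight 38, value 169
- 2×cherries + 2×apricots + 1×quinces: weight 35, value 165
Best: $192.

$192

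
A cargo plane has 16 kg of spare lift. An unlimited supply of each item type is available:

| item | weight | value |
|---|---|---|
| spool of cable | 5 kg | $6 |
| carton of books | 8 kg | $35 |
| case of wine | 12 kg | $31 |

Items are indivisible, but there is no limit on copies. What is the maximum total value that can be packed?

Best value-per-unit is carton of books at 35/8, and filling with it alone uses weight 2×8=16. No mix of the others beats 2×35 = 70.

$70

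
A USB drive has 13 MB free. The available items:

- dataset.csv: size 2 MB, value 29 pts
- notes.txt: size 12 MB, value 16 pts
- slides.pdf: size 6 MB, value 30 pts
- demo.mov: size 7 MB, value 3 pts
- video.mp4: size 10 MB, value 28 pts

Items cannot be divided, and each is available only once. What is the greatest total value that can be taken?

Check high-value combinations within 13 MB:
- dataset.csv+slides.pdf: size 2+6=8, value 29+30=59
- dataset.csv+video.mp4: size 2+10=12, value 29+28=57
- slides.pdf+demo.mov: size 6+7=13, value 30+3=33
Best: 59 pts.

59 pts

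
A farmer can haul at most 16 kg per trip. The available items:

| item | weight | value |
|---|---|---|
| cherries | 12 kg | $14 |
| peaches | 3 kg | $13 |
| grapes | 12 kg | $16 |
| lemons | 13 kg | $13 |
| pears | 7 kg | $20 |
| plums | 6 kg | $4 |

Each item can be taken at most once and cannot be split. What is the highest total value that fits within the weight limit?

Check high-value combinations within 16 kg:
- peaches+pears+plums: weight 3+7+6=16, value 13+20+4=37
- peaches+pears: weight 3+7=10, value 13+20=33
- peaches+grapes: weight 3+12=15, value 13+16=29
Best: $37.

$37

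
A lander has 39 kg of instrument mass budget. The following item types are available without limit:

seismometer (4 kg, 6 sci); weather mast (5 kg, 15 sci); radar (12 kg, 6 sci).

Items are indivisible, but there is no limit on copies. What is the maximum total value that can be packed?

Best value-per-unit is weather mast at 15/5; filling with it alone gives 7×15 = 105.
Optimal mix: 1×seismometer + 7×weather mast → mass 39, value 111.

111 sci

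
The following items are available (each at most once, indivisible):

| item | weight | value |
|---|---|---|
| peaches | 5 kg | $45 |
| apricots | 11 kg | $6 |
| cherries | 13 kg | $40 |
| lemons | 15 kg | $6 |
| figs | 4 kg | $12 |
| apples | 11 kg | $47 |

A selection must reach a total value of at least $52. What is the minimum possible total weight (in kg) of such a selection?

9

Subsets with value ≥ 52, sorted by total weight:
- peaches+figs: weight 9, value 57
- figs+apples: weight 15, value 59
- peaches+apples: weight 16, value 92
Minimum weight: 9 kg.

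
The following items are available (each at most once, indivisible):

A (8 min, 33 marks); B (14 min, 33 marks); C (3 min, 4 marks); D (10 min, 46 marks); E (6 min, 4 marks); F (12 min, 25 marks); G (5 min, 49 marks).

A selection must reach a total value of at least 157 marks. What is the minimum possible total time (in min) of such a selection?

37

Subsets with value ≥ 157, sorted by total time:
- A+B+D+G: time 37, value 161
- A+C+D+F+G: time 38, value 157
- A+B+C+D+G: time 40, value 165
Minimum time: 37 min.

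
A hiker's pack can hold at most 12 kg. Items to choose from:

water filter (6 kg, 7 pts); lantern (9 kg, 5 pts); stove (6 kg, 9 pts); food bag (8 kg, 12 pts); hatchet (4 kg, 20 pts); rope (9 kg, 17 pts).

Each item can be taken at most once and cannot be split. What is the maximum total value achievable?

32 pts

Check high-value combinations within 12 kg:
- food bag+hatchet: weight 8+4=12, value 12+20=32
- stove+hatchet: weight 6+4=10, value 9+20=29
- water filter+hatchet: weight 6+4=10, value 7+20=27
- hatchet: weight 4, value 20
- rope: weight 9, value 17
Best: 32 pts.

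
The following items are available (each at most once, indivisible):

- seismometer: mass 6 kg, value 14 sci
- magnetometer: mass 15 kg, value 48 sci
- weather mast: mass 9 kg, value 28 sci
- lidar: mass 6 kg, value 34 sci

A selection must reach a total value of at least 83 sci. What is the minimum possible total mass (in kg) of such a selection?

27

Subsets with value ≥ 83, sorted by total mass:
- seismometer+magnetometer+lidar: mass 27, value 96
- magnetometer+weather mast+lidar: mass 30, value 110
- seismometer+magnetometer+weather mast: mass 30, value 90
Minimum mass: 27 kg.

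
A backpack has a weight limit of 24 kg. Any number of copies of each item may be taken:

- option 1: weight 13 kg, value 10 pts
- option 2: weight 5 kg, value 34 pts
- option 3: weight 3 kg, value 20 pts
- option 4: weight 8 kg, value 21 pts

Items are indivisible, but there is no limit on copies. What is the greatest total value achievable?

162 pts

Best value-per-unit is option 2 at 34/5; filling with it alone gives 4×34 = 136.
Optimal mix: 3×option 2 + 3×option 3 → weight 24, value 162.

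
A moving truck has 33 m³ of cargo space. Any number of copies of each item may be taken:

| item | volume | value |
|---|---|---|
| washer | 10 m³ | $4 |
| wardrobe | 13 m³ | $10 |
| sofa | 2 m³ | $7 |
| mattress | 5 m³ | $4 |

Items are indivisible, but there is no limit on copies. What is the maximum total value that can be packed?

Best value-per-unit is sofa at 7/2, and filling with it alone uses volume 16×2=32. No mix of the others beats 16×7 = 112.

$112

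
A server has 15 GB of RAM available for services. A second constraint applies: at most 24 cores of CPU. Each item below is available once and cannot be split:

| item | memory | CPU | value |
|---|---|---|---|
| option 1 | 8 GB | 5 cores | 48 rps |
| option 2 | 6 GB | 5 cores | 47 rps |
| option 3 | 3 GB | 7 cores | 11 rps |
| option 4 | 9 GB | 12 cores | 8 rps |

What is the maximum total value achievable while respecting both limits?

95 rps

Feasible sets respecting both limits:
- option 1+option 2: memory 14, CPU 10, value 95
- option 1+option 3: memory 11, CPU 12, value 59
- option 2+option 3: memory 9, CPU 12, value 58
- option 2+option 4: memory 15, CPU 17, value 55
Best: 95 rps.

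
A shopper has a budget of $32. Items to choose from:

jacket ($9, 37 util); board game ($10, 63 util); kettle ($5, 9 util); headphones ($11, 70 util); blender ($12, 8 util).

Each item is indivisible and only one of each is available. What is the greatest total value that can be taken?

170 util

Check high-value combinations within $32:
- jacket+board game+headphones: cost 9+10+11=30, value 37+63+70=170
- board game+kettle+headphones: cost 10+5+11=26, value 63+9+70=142
- board game+headphones: cost 10+11=21, value 63+70=133
- jacket+kettle+headphones: cost 9+5+11=25, value 37+9+70=116
Best: 170 util.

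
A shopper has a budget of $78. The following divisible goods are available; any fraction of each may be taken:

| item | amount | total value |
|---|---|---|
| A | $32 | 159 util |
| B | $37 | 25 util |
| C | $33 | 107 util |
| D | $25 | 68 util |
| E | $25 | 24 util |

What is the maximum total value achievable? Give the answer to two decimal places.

301.36

Take in order of value per unit:
- A (159/32 per unit): all 32 → value 159, running total 159.00
- C (107/33 per unit): all 33 → value 107, running total 266.00
- D (68/25 per unit): 13 of 25 → value 13×68/25 = 35.3600, running total 301.36
Total 301.36.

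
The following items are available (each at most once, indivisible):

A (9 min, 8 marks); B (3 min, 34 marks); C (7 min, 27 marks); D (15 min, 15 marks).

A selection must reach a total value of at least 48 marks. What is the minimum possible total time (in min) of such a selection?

10

Subsets with value ≥ 48, sorted by total time:
- B+C: time 10, value 61
- B+D: time 18, value 49
- A+B+C: time 19, value 69
- B+C+D: time 25, value 76
Minimum time: 10 min.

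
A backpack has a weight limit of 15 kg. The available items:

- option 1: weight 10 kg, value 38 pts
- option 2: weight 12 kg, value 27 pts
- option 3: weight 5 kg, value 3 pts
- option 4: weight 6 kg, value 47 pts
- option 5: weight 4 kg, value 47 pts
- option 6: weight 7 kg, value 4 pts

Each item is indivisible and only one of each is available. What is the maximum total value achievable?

Check high-value combinations within 15 kg:
- option 3+option 4+option 5: weight 5+6+4=15, value 3+47+47=97
- option 4+option 5: weight 6+4=10, value 47+47=94
- option 1+option 5: weight 10+4=14, value 38+47=85
Best: 97 pts.

97 pts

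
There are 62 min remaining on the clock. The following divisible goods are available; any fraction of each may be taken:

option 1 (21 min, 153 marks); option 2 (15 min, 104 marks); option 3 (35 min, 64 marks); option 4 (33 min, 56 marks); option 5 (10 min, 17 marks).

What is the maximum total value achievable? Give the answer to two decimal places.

Take in order of value per unit:
- option 1 (153/21 per unit): all 21 → value 153, running total 153.00
- option 2 (104/15 per unit): all 15 → value 104, running total 257.00
- option 3 (64/35 per unit): 26 of 35 → value 26×64/35 = 47.5429, running total 304.54
Total 304.54.

304.54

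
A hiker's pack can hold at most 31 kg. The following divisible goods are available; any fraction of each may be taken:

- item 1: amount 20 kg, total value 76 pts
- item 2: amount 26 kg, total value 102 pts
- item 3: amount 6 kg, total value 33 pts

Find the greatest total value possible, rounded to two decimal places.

131.08

Take in order of value per unit:
- item 3 (33/6 per unit): all 6 → value 33, running total 33.00
- item 2 (102/26 per unit): 25 of 26 → value 25×102/26 = 98.0769, running total 131.08
Total 131.08.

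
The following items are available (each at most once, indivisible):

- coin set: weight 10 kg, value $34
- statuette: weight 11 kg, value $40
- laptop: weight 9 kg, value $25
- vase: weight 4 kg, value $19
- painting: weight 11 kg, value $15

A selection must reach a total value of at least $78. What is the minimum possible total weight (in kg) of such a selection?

23

Subsets with value ≥ 78, sorted by total weight:
- coin set+laptop+vase: weight 23, value 78
- statuette+laptop+vase: weight 24, value 84
- coin set+statuette+vase: weight 25, value 93
- coin set+statuette+laptop: weight 30, value 99
Minimum weight: 23 kg.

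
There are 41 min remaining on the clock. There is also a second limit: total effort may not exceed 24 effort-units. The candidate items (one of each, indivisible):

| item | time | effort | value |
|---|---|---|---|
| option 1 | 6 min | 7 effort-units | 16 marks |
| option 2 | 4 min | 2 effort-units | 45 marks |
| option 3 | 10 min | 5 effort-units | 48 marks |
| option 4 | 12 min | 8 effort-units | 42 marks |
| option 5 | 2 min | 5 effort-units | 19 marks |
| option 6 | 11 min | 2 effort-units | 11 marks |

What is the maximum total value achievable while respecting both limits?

165 marks

Feasible sets respecting both limits:
- option 2+option 3+option 4+option 5+option 6: time 39, effort 22, value 165
- option 2+option 3+option 4+option 5: time 28, effort 20, value 154
- option 1+option 2+option 3+option 4: time 32, effort 22, value 151
Best: 165 marks.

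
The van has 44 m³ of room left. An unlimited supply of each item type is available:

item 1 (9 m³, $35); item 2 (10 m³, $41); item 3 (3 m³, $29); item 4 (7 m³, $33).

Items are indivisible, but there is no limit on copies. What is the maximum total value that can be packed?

Best value-per-unit is item 3 at 29/3, and filling with it alone uses volume 14×3=42. No mix of the others beats 14×29 = 406.

$406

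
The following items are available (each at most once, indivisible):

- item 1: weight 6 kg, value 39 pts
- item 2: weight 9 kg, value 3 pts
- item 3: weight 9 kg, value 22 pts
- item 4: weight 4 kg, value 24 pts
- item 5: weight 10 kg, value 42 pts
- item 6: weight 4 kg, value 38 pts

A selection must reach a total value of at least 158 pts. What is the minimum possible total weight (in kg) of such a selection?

Subsets with value ≥ 158, sorted by total weight:
- item 1+item 3+item 4+item 5+item 6: weight 33, value 165
- item 1+item 2+item 3+item 4+item 5+item 6: weight 42, value 168
Minimum weight: 33 kg.

33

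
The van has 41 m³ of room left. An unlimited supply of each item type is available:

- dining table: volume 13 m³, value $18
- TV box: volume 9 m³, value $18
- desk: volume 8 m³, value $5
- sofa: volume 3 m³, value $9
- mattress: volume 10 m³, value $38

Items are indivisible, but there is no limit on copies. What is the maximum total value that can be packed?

$152

Best value-per-unit is mattress at 38/10, and filling with it alone uses volume 4×10=40. No mix of the others beats 4×38 = 152.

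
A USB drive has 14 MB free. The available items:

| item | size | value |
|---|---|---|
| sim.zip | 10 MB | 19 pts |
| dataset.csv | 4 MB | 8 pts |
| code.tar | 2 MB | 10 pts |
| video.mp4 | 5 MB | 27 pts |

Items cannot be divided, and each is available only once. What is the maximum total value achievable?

45 pts

This is a 0/1 knapsack; check combinations near the capacity.
- dataset.csv+code.tar+video.mp4: size 4+2+5=11, value 8+10+27=45
- code.tar+video.mp4: size 2+5=7, value 10+27=37
- dataset.csv+video.mp4: size 4+5=9, value 8+27=35
- sim.zip+code.tar: size 10+2=12, value 19+10=29
Best: 45 pts.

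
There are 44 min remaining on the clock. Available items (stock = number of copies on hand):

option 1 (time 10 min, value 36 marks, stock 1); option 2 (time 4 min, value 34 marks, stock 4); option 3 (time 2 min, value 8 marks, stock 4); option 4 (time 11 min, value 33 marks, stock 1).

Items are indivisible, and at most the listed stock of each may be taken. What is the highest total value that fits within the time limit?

229 marks

Best selections within time 44 and stock limits:
- 1×option 1 + 4×option 2 + 3×option 3 + 1×option 4: time 43, value 229
- 1×option 1 + 4×option 2 + 2×option 3 + 1×option 4: time 41, value 221
- 1×option 1 + 4×option 2 + 1×option 3 + 1×option 4: time 39, value 213
- 1×option 1 + 4×option 2 + 1×option 4: time 37, value 205
Best: 229 marks.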